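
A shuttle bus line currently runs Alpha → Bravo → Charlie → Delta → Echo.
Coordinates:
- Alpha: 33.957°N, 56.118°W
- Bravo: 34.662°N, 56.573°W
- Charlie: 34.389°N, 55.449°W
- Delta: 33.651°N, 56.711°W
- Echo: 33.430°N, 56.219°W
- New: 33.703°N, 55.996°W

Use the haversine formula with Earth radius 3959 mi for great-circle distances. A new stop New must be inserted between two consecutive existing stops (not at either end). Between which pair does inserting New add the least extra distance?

between Charlie and Delta

Added distance for inserting New between each consecutive pair:
Alpha–Bravo: 37.7 mi
Bravo–Charlie: 64.1 mi
Charlie–Delta: 9.6 mi
Delta–Echo: 31.9 mi
Smallest added distance is 9.6 mi, inserting between Charlie and Delta.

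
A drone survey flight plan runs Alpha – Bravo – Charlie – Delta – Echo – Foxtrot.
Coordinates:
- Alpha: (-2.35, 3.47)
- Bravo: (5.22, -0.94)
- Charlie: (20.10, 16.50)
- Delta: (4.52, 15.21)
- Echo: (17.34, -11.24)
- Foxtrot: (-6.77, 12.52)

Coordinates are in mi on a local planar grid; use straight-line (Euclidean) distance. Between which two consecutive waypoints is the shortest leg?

Alpha–Bravo

Leg distances:
Alpha→Bravo: 8.8 mi
Bravo→Charlie: 22.9 mi
Charlie→Delta: 15.6 mi
Delta→Echo: 29.4 mi
Echo→Foxtrot: 33.9 mi
The shortest leg is Alpha–Bravo at 8.8 mi.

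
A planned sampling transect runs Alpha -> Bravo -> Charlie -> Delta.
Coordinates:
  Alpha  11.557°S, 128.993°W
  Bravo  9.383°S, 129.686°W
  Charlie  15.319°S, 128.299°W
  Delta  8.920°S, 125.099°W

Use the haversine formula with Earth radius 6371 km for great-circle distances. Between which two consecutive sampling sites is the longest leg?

Charlie–Delta

Leg distances:
Alpha→Bravo: 253.3 km
Bravo→Charlie: 677.0 km
Charlie→Delta: 791.9 km
The longest leg is Charlie–Delta at 791.9 km.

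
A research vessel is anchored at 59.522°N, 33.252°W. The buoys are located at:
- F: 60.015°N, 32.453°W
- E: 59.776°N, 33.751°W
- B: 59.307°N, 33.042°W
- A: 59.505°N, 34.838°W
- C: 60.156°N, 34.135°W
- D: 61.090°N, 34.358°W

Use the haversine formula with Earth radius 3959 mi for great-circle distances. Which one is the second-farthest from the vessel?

Distance to each, sorted:
D: 114.8 mi
A: 55.6 mi
C: 53.5 mi
F: 44.0 mi
E: 24.7 mi
B: 16.6 mi
The second-farthest is A at 55.6 mi.

A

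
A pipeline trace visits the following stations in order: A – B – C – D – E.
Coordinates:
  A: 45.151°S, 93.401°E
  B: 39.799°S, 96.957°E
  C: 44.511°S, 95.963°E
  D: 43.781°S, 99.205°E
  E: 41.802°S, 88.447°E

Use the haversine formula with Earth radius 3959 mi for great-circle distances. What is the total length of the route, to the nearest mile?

1472 mi

Leg distances:
A→B: 411.7 mi  (cumulative 411.7 mi)
B→C: 329.5 mi  (cumulative 741.3 mi)
C→D: 168.5 mi  (cumulative 909.7 mi)
D→E: 561.9 mi  (cumulative 1471.6 mi)
Total route length ≈ 1472 mi.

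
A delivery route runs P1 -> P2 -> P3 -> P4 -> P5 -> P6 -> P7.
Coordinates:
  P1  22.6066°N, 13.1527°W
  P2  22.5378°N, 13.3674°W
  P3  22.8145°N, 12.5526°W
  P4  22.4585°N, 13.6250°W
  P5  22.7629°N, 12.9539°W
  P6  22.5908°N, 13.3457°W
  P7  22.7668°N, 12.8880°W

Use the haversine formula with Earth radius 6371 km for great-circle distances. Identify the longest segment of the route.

P3–P4

Leg distances:
P1→P2: 23.3 km
P2→P3: 89.1 km
P3→P4: 117.0 km
P4→P5: 76.8 km
P5→P6: 44.5 km
P6→P7: 50.9 km
The longest leg is P3–P4 at 117.0 km.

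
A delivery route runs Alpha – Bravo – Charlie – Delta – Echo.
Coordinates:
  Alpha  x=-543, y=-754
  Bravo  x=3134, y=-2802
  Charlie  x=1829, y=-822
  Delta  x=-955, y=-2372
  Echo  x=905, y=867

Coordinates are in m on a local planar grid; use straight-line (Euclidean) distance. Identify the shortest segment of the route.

Leg distances:
Alpha→Bravo: 4208.9 m
Bravo→Charlie: 2371.4 m
Charlie→Delta: 3186.4 m
Delta→Echo: 3735.1 m
The shortest leg is Bravo–Charlie at 2371.4 m.

Bravo–Charlie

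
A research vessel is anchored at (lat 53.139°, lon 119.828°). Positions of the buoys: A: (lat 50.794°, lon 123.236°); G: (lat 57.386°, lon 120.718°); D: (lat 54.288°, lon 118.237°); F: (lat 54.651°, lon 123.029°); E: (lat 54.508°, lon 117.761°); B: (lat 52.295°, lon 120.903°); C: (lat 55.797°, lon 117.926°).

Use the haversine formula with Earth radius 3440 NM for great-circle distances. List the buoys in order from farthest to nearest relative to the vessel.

Distance from the vessel at (lat 53.139°, lon 119.828°) to each:
G (lat 57.386°, lon 120.718°): 256.8 NM
A (lat 50.794°, lon 123.236°): 188.9 NM
C (lat 55.797°, lon 117.926°): 172.8 NM
F (lat 54.651°, lon 123.029°): 145.1 NM
E (lat 54.508°, lon 117.761°): 110.1 NM
D (lat 54.288°, lon 118.237°): 89.2 NM
B (lat 52.295°, lon 120.903°): 64.0 NM

G, A, C, F, E, D, B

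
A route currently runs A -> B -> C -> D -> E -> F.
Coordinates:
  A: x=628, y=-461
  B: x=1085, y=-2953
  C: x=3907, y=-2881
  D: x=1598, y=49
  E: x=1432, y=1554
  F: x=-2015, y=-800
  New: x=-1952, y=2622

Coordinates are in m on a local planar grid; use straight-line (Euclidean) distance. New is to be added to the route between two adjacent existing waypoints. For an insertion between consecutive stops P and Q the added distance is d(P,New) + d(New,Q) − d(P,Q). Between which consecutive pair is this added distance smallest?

between E and F

Added distance for inserting New between each consecutive pair:
A–B: 7835.1 m
B–C: 11563.7 m
C–D: 8692.0 m
D–E: 6418.8 m
E–F: 2797.0 m
Smallest added distance is 2797.0 m, inserting between E and F.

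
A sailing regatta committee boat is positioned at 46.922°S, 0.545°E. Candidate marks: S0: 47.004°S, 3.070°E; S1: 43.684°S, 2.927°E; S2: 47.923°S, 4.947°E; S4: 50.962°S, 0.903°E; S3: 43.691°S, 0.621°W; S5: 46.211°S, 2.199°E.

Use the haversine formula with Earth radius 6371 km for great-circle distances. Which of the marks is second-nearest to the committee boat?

Distances from the committee boat (46.922°S, 0.545°E):
S5: 149.1 km
S0: 191.8 km
S2: 349.3 km
S3: 370.7 km
S1: 405.3 km
S4: 450.0 km
The second-nearest is S0 at 191.8 km.

S0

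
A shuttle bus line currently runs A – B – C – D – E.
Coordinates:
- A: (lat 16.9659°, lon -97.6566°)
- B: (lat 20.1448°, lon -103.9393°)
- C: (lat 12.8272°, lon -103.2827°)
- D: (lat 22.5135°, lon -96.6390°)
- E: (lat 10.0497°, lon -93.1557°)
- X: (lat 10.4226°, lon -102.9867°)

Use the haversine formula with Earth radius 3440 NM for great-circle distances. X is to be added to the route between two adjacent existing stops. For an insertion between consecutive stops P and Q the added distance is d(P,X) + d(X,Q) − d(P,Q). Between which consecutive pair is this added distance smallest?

Added distance for inserting X between each consecutive pair:
A–B: 681.9 NM
B–C: 290.8 NM
C–D: 263.4 NM
D–E: 619.0 NM
Smallest added distance is 263.4 NM, inserting between C and D.

between C and D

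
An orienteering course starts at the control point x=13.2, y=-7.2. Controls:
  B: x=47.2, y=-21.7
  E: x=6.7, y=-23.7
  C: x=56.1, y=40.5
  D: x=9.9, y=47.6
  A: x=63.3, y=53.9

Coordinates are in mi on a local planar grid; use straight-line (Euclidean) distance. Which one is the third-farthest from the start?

Distance to each, sorted:
A: 79.0 mi
C: 64.2 mi
D: 54.9 mi
B: 37.0 mi
E: 17.7 mi
The third-farthest is D at 54.9 mi.

D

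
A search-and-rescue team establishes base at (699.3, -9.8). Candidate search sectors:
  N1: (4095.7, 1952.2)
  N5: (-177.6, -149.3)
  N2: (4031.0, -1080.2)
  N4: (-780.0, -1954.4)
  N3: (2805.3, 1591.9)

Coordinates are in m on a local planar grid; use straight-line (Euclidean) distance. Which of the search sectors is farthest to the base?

N1

Distance to each, sorted:
N1: 3922.4 m
N2: 3499.4 m
N3: 2645.9 m
N4: 2443.3 m
N5: 887.9 m
The farthest is N1 at 3922.4 m.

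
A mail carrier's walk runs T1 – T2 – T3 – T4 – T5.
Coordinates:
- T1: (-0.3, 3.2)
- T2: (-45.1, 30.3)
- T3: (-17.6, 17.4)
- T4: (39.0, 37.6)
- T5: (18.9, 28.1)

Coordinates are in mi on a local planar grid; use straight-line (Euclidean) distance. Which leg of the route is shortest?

Leg distances:
T1→T2: 52.4 mi
T2→T3: 30.4 mi
T3→T4: 60.1 mi
T4→T5: 22.2 mi
The shortest leg is T4–T5 at 22.2 mi.

T4–T5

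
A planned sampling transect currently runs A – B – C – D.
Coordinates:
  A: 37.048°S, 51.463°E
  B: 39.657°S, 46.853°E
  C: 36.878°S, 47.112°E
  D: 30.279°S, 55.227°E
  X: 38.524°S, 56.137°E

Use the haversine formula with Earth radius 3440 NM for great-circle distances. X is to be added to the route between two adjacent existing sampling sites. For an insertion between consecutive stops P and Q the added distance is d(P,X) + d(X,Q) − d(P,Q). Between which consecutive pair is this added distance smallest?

between C and D

Added distance for inserting X between each consecutive pair:
A–B: 408.9 NM
B–C: 710.2 NM
C–D: 370.1 NM
Smallest added distance is 370.1 NM, inserting between C and D.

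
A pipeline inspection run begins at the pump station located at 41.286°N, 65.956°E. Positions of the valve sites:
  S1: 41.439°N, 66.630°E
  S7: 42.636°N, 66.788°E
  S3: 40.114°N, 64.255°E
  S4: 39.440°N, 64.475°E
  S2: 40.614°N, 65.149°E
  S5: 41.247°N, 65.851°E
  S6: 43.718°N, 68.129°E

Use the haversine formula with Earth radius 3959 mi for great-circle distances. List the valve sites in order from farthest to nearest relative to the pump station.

Distance from the pump station at 41.286°N, 65.956°E to each:
S6 43.718°N, 68.129°E: 201.2 mi
S4 39.440°N, 64.475°E: 149.5 mi
S3 40.114°N, 64.255°E: 120.4 mi
S7 42.636°N, 66.788°E: 102.6 mi
S2 40.614°N, 65.149°E: 62.7 mi
S1 41.439°N, 66.630°E: 36.5 mi
S5 41.247°N, 65.851°E: 6.1 mi

S6, S4, S3, S7, S2, S1, S5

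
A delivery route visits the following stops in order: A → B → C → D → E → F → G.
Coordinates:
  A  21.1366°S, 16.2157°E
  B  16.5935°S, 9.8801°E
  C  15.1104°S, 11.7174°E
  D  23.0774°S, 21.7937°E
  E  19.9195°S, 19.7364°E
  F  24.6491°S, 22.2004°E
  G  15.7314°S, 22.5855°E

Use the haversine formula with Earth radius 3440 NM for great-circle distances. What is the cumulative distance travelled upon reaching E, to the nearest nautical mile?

1557 NM

Leg distances:
A→B: 451.5 NM  (cumulative 451.5 NM)
B→C: 138.5 NM  (cumulative 590.0 NM)
C→D: 744.9 NM  (cumulative 1334.9 NM)
D→E: 221.7 NM  (cumulative 1556.6 NM)
Cumulative distance at E ≈ 1557 NM.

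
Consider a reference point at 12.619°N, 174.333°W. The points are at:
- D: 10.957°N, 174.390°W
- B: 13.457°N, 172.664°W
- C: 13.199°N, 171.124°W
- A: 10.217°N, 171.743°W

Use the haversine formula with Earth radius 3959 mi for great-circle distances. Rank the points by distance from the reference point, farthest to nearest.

A, C, B, D

Distances from the reference point:
A 10.217°N, 171.743°W: 241.5 mi
C 13.199°N, 171.124°W: 219.8 mi
B 13.457°N, 172.664°W: 126.4 mi
D 10.957°N, 174.390°W: 114.9 mi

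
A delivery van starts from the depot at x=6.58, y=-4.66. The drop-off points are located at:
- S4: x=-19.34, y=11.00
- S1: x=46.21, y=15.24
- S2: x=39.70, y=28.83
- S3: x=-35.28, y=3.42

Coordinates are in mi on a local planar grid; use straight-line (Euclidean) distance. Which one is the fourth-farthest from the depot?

S4

Distances from the depot (x=6.58, y=-4.66):
S2: 47.1 mi
S1: 44.3 mi
S3: 42.6 mi
S4: 30.3 mi
The fourth-farthest is S4 at 30.3 mi.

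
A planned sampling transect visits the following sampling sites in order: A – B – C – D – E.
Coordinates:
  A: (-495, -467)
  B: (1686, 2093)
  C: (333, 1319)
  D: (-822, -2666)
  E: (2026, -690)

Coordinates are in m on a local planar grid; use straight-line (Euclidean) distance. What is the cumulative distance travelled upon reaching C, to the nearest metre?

4922 m

Leg distances:
A→B: 3363.1 m  (cumulative 3363.1 m)
B→C: 1558.7 m  (cumulative 4921.8 m)
Cumulative distance at C ≈ 4922 m.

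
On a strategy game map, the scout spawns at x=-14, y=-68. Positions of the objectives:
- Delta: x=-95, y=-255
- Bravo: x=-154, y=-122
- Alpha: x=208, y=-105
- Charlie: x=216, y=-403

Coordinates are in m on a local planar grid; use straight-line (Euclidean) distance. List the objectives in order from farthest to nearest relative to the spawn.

Charlie, Alpha, Delta, Bravo

Distance from the spawn at x=-14, y=-68 to each:
Charlie x=216, y=-403: 406.4 m
Alpha x=208, y=-105: 225.1 m
Delta x=-95, y=-255: 203.8 m
Bravo x=-154, y=-122: 150.1 m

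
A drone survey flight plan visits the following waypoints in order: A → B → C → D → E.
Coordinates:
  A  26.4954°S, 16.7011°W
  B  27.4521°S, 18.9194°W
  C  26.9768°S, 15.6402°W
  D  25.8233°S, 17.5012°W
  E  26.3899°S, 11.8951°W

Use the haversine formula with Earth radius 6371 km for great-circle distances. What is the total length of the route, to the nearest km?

1361 km

Leg distances:
A→B: 244.2 km  (cumulative 244.2 km)
B→C: 328.5 km  (cumulative 572.7 km)
C→D: 225.4 km  (cumulative 798.1 km)
D→E: 563.3 km  (cumulative 1361.4 km)
Total route length ≈ 1361 km.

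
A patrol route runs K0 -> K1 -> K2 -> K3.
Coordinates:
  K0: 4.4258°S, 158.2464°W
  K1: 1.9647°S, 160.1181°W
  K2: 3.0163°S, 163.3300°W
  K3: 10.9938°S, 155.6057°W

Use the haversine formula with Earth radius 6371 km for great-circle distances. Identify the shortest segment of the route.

Leg distances:
K0→K1: 343.6 km
K1→K2: 375.5 km
K2→K3: 1229.8 km
The shortest leg is K0–K1 at 343.6 km.

K0–K1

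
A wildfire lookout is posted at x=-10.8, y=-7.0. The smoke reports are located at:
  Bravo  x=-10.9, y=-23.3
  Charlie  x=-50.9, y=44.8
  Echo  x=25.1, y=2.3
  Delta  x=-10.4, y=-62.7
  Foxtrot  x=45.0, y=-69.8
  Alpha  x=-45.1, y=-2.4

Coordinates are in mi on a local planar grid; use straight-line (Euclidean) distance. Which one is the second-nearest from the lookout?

Distances from the lookout (x=-10.8, y=-7.0):
Bravo: 16.3 mi
Alpha: 34.6 mi
Echo: 37.1 mi
Delta: 55.7 mi
Charlie: 65.5 mi
Foxtrot: 84.0 mi
The second-nearest is Alpha at 34.6 mi.

Alpha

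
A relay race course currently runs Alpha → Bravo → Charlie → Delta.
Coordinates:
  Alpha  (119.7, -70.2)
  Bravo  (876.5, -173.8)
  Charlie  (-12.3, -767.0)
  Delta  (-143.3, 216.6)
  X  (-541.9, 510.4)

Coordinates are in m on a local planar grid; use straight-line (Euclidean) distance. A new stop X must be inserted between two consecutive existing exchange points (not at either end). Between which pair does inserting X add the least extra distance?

between Charlie and Delta

Added distance for inserting X between each consecutive pair:
Alpha–Bravo: 1691.2 m
Bravo–Charlie: 1889.1 m
Charlie–Delta: 885.7 m
Smallest added distance is 885.7 m, inserting between Charlie and Delta.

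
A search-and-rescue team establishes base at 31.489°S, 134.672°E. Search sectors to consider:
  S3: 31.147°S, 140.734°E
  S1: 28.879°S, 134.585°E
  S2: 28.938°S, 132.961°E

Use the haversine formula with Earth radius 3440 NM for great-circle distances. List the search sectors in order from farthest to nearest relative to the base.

S3, S2, S1

Computing each great-circle distance from 31.489°S, 134.672°E:
S3 31.147°S, 140.734°E: 311.6 NM
S2 28.938°S, 132.961°E: 177.0 NM
S1 28.879°S, 134.585°E: 156.8 NM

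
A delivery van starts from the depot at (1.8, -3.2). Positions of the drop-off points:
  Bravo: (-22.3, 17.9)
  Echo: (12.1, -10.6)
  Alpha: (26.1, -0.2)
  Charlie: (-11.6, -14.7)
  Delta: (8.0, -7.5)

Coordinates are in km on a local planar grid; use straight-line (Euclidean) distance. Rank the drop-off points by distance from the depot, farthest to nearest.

Distances from the depot:
Bravo (-22.3, 17.9): 32.0 km
Alpha (26.1, -0.2): 24.5 km
Charlie (-11.6, -14.7): 17.7 km
Echo (12.1, -10.6): 12.7 km
Delta (8.0, -7.5): 7.5 km

Bravo, Alpha, Charlie, Echo, Delta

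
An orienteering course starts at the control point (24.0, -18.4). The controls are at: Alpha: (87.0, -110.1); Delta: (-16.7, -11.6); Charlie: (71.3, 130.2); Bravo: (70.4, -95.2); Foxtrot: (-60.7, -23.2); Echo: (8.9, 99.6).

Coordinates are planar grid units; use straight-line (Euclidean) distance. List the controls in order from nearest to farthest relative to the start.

Delta, Foxtrot, Bravo, Alpha, Echo, Charlie

Distances from the start:
Delta (-16.7, -11.6): 41.3
Foxtrot (-60.7, -23.2): 84.8
Bravo (70.4, -95.2): 89.7
Alpha (87.0, -110.1): 111.3
Echo (8.9, 99.6): 119.0
Charlie (71.3, 130.2): 155.9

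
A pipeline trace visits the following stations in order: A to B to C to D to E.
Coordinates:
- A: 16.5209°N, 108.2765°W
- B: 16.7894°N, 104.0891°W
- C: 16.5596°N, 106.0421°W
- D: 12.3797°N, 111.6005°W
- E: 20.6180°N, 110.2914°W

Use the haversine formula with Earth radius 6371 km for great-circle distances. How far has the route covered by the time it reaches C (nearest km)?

657 km

Leg distances:
A→B: 447.1 km  (cumulative 447.1 km)
B→C: 209.6 km  (cumulative 656.7 km)
Cumulative distance at C ≈ 657 km.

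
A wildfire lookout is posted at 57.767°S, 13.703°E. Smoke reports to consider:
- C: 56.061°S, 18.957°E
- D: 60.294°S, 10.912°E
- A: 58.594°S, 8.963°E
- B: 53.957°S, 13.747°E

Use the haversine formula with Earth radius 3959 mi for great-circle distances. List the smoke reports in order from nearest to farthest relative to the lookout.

A, D, C, B

Distances from the lookout:
A 58.594°S, 8.963°E: 181.8 mi
D 60.294°S, 10.912°E: 200.8 mi
C 56.061°S, 18.957°E: 230.5 mi
B 53.957°S, 13.747°E: 263.3 mi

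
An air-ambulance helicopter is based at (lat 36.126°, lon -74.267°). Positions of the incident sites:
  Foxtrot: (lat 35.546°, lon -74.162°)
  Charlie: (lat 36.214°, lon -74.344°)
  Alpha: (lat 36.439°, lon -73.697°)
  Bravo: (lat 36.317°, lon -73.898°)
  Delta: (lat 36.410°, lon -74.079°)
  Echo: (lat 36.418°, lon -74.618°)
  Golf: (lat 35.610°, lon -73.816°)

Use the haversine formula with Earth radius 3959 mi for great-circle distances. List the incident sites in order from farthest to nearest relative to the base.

Distances from the base:
Golf (lat 35.610°, lon -73.816°): 43.7 mi
Foxtrot (lat 35.546°, lon -74.162°): 40.5 mi
Alpha (lat 36.439°, lon -73.697°): 38.4 mi
Echo (lat 36.418°, lon -74.618°): 28.1 mi
Bravo (lat 36.317°, lon -73.898°): 24.4 mi
Delta (lat 36.410°, lon -74.079°): 22.2 mi
Charlie (lat 36.214°, lon -74.344°): 7.4 mi

Golf, Foxtrot, Alpha, Echo, Bravo, Delta, Charlie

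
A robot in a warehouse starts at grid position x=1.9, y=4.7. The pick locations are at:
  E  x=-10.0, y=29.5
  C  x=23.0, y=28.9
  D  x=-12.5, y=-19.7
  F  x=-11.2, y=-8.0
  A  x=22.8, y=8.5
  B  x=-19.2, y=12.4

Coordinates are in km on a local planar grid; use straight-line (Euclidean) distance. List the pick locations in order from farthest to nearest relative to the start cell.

C, D, E, B, A, F

Distance from the start cell at x=1.9, y=4.7 to each:
C x=23.0, y=28.9: 32.1 km
D x=-12.5, y=-19.7: 28.3 km
E x=-10.0, y=29.5: 27.5 km
B x=-19.2, y=12.4: 22.5 km
A x=22.8, y=8.5: 21.2 km
F x=-11.2, y=-8.0: 18.2 km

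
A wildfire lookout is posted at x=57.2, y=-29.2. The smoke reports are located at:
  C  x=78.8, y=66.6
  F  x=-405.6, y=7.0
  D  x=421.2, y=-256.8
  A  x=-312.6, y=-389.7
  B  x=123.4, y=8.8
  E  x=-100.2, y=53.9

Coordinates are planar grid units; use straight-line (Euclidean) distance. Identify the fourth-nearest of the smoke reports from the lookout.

D

Distances from the lookout (x=57.2, y=-29.2):
B: 76.3
C: 98.2
E: 178.0
D: 429.3
F: 464.2
A: 516.4
The fourth-nearest is D at 429.3.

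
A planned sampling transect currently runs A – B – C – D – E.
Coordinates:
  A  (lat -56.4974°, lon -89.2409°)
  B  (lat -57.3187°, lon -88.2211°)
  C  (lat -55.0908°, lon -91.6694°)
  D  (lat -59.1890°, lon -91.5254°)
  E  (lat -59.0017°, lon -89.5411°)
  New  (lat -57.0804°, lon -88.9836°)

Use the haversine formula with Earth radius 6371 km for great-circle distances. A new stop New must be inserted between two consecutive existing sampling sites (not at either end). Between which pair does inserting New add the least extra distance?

Added distance for inserting New between each consecutive pair:
A–B: 9.4 km
B–C: 3.1 km
C–D: 99.0 km
D–E: 378.8 km
Smallest added distance is 3.1 km, inserting between B and C.

between B and C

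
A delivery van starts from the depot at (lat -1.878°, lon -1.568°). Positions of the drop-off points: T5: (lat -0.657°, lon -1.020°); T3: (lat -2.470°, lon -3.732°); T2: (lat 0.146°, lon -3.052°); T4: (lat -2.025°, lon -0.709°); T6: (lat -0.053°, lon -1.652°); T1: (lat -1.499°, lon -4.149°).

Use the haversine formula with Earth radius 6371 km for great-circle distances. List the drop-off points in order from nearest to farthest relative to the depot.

Distances from the depot:
T4 (lat -2.025°, lon -0.709°): 96.9 km
T5 (lat -0.657°, lon -1.020°): 148.8 km
T6 (lat -0.053°, lon -1.652°): 203.1 km
T3 (lat -2.470°, lon -3.732°): 249.3 km
T2 (lat 0.146°, lon -3.052°): 279.1 km
T1 (lat -1.499°, lon -4.149°): 289.9 km

T4, T5, T6, T3, T2, T1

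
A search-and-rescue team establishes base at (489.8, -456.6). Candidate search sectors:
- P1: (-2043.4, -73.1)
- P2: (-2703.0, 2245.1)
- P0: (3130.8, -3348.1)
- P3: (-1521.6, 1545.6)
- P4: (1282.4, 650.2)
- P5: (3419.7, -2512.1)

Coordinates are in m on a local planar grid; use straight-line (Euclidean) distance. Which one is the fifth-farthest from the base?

P1

Distances from the base ((489.8, -456.6)):
P2: 4182.5 m
P0: 3916.1 m
P5: 3579.0 m
P3: 2838.1 m
P1: 2562.1 m
P4: 1361.3 m
The fifth-farthest is P1 at 2562.1 m.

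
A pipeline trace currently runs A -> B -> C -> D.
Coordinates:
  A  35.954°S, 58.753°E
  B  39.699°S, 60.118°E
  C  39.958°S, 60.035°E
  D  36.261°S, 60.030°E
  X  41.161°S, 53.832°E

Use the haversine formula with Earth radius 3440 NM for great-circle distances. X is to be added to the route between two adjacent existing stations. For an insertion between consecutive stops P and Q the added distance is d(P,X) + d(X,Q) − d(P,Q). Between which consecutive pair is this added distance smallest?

Added distance for inserting X between each consecutive pair:
A–B: 454.9 NM
B–C: 576.2 NM
C–D: 483.1 NM
Smallest added distance is 454.9 NM, inserting between A and B.

between A and B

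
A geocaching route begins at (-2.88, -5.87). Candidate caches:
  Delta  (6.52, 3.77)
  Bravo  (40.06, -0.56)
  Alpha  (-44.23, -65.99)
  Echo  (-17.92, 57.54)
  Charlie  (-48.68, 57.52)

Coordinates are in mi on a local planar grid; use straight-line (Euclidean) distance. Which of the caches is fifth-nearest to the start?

Charlie

Distance to each, sorted:
Delta: 13.5 mi
Bravo: 43.3 mi
Echo: 65.2 mi
Alpha: 73.0 mi
Charlie: 78.2 mi
The fifth-nearest is Charlie at 78.2 mi.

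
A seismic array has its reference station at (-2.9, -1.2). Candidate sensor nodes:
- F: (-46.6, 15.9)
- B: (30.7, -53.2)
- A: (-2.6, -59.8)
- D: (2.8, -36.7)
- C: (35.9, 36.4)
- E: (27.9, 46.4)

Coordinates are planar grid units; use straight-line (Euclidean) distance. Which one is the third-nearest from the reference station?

Distance to each, sorted:
D: 36.0
F: 46.9
C: 54.0
E: 56.7
A: 58.6
B: 61.9
The third-nearest is C at 54.0.

C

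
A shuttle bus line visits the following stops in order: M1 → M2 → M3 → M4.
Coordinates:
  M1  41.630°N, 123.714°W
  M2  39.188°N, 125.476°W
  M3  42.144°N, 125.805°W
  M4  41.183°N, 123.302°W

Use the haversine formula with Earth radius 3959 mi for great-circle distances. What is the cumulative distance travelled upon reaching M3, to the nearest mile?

397 mi

Leg distances:
M1→M2: 192.5 mi  (cumulative 192.5 mi)
M2→M3: 205.0 mi  (cumulative 397.5 mi)
Cumulative distance at M3 ≈ 397 mi.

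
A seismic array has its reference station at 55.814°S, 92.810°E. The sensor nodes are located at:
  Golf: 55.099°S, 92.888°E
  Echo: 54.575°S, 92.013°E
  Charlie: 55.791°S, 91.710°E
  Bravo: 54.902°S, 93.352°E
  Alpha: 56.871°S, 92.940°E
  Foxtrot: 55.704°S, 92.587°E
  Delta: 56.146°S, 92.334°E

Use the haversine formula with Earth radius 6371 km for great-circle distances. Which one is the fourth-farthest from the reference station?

Golf

Distance to each, sorted:
Echo: 146.8 km
Alpha: 117.8 km
Bravo: 107.0 km
Golf: 79.7 km
Charlie: 68.8 km
Delta: 47.3 km
Foxtrot: 18.6 km
The fourth-farthest is Golf at 79.7 km.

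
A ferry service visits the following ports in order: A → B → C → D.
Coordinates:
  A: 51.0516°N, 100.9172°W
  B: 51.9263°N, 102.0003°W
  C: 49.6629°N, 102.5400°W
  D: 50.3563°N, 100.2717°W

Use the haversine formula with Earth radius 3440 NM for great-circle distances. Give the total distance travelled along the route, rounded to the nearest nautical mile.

Leg distances:
A→B: 66.3 NM  (cumulative 66.3 NM)
B→C: 137.4 NM  (cumulative 203.7 NM)
C→D: 96.9 NM  (cumulative 300.7 NM)
Total route length ≈ 301 NM.

301 NM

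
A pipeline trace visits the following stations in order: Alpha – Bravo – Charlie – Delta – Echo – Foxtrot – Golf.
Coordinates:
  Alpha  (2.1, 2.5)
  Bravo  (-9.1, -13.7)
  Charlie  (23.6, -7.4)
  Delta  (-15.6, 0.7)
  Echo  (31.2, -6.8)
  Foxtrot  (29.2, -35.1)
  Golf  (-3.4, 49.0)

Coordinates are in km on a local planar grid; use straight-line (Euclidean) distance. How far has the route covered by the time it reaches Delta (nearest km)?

93 km

Leg distances:
Alpha→Bravo: 19.7 km  (cumulative 19.7 km)
Bravo→Charlie: 33.3 km  (cumulative 53.0 km)
Charlie→Delta: 40.0 km  (cumulative 93.0 km)
Cumulative distance at Delta ≈ 93 km.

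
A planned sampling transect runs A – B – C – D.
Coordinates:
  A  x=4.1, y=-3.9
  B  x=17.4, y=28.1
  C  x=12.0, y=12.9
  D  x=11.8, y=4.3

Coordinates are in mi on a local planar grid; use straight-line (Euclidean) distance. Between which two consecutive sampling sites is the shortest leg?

C–D

Leg distances:
A→B: 34.7 mi
B→C: 16.1 mi
C→D: 8.6 mi
The shortest leg is C–D at 8.6 mi.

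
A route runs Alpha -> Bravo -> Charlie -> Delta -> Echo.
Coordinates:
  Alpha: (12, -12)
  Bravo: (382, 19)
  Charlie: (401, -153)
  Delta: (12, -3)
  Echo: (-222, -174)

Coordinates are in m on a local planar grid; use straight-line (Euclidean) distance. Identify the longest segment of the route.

Leg distances:
Alpha→Bravo: 371.3 m
Bravo→Charlie: 173.0 m
Charlie→Delta: 416.9 m
Delta→Echo: 289.8 m
The longest leg is Charlie–Delta at 416.9 m.

Charlie–Delta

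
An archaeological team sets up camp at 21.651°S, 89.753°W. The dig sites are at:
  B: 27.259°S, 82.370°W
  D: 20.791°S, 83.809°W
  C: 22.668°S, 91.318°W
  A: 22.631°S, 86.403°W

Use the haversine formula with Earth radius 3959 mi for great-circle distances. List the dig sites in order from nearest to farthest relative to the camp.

C, A, D, B

Distances from the camp:
C 22.668°S, 91.318°W: 122.3 mi
A 22.631°S, 86.403°W: 224.8 mi
D 20.791°S, 83.809°W: 387.4 mi
B 27.259°S, 82.370°W: 604.5 mi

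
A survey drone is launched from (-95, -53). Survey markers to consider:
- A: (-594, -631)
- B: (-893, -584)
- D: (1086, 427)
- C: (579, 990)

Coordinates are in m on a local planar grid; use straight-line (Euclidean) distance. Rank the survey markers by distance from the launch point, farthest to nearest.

D, C, B, A

Computing each straight-line distance from (-95, -53):
D (1086, 427): 1274.8 m
C (579, 990): 1241.8 m
B (-893, -584): 958.5 m
A (-594, -631): 763.6 m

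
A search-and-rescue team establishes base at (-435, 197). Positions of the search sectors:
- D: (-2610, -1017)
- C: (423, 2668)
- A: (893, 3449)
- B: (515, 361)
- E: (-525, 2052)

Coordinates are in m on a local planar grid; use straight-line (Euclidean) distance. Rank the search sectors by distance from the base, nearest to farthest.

B, E, D, C, A

Distance from the base at (-435, 197) to each:
B (515, 361): 964.1 m
E (-525, 2052): 1857.2 m
D (-2610, -1017): 2490.9 m
C (423, 2668): 2615.7 m
A (893, 3449): 3512.7 m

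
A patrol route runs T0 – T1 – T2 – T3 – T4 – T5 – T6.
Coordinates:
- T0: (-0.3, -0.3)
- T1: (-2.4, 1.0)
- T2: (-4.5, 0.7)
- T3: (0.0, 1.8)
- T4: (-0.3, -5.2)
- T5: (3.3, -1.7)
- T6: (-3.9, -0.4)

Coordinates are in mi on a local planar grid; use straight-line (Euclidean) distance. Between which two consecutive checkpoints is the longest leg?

Leg distances:
T0→T1: 2.5 mi
T1→T2: 2.1 mi
T2→T3: 4.6 mi
T3→T4: 7.0 mi
T4→T5: 5.0 mi
T5→T6: 7.3 mi
The longest leg is T5–T6 at 7.3 mi.

T5–T6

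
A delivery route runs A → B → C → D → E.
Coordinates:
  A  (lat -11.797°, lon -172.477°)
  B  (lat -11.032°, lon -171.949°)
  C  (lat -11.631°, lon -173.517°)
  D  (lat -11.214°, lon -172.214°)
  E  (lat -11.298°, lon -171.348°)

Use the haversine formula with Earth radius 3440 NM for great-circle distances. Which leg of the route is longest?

B–C

Leg distances:
A→B: 55.5 NM
B→C: 99.1 NM
C→D: 80.7 NM
D→E: 51.2 NM
The longest leg is B–C at 99.1 NM.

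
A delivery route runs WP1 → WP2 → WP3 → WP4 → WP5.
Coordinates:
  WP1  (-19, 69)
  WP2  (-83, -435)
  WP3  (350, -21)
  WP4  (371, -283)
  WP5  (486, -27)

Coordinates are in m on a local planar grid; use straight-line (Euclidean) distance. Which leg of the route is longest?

Leg distances:
WP1→WP2: 508.0 m
WP2→WP3: 599.1 m
WP3→WP4: 262.8 m
WP4→WP5: 280.6 m
The longest leg is WP2–WP3 at 599.1 m.

WP2–WP3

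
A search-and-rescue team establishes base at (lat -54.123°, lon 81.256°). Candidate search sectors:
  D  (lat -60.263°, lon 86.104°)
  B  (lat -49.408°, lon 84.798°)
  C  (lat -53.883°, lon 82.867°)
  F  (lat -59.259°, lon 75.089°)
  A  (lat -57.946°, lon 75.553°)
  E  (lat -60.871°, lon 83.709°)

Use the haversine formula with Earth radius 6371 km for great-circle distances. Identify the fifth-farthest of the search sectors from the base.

A

Distance to each, sorted:
E: 764.4 km
D: 742.1 km
F: 683.5 km
B: 578.0 km
A: 553.0 km
C: 108.6 km
The fifth-farthest is A at 553.0 km.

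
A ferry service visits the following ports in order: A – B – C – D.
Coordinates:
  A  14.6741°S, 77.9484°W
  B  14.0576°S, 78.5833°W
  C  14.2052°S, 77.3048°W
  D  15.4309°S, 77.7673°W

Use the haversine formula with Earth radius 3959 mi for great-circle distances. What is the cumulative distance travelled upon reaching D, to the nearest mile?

237 mi

Leg distances:
A→B: 60.2 mi  (cumulative 60.2 mi)
B→C: 86.3 mi  (cumulative 146.4 mi)
C→D: 90.2 mi  (cumulative 236.6 mi)
Cumulative distance at D ≈ 237 mi.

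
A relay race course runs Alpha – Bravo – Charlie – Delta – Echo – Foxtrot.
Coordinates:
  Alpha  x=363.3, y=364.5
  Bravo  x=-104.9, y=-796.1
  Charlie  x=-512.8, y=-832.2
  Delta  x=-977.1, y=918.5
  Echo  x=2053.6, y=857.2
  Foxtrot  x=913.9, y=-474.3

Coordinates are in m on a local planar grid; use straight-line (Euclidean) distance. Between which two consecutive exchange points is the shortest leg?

Bravo–Charlie

Leg distances:
Alpha→Bravo: 1251.5 m
Bravo→Charlie: 409.5 m
Charlie→Delta: 1811.2 m
Delta→Echo: 3031.3 m
Echo→Foxtrot: 1752.7 m
The shortest leg is Bravo–Charlie at 409.5 m.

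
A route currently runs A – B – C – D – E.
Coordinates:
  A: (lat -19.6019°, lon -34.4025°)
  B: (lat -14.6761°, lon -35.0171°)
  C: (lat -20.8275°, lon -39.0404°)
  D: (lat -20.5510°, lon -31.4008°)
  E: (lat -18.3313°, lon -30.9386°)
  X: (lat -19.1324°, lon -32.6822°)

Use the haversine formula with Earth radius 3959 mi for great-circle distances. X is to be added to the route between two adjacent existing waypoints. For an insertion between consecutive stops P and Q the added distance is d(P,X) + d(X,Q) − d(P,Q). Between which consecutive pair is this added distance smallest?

between C and D

Added distance for inserting X between each consecutive pair:
A–B: 118.4 mi
B–C: 272.9 mi
C–D: 63.6 mi
D–E: 99.1 mi
Smallest added distance is 63.6 mi, inserting between C and D.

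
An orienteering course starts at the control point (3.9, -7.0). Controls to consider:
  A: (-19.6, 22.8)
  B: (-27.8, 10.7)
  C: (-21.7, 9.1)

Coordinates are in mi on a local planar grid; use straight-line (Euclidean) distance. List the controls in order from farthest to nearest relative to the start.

A, B, C

Distance from the start at (3.9, -7.0) to each:
A (-19.6, 22.8): 38.0 mi
B (-27.8, 10.7): 36.3 mi
C (-21.7, 9.1): 30.2 mi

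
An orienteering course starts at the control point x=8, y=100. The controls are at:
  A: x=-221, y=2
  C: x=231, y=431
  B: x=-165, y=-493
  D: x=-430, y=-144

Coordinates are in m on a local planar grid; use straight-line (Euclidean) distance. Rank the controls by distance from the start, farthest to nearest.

Distances from the start:
B x=-165, y=-493: 617.7 m
D x=-430, y=-144: 501.4 m
C x=231, y=431: 399.1 m
A x=-221, y=2: 249.1 m

B, D, C, A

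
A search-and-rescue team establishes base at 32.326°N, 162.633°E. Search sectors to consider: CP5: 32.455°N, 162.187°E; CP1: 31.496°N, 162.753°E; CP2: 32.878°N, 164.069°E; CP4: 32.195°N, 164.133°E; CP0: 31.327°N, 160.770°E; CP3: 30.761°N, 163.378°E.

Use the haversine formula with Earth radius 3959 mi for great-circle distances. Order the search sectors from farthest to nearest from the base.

CP0, CP3, CP2, CP4, CP1, CP5

Distances from the base:
CP0 31.327°N, 160.770°E: 129.3 mi
CP3 30.761°N, 163.378°E: 116.7 mi
CP2 32.878°N, 164.069°E: 91.9 mi
CP4 32.195°N, 164.133°E: 88.1 mi
CP1 31.496°N, 162.753°E: 57.8 mi
CP5 32.455°N, 162.187°E: 27.5 mi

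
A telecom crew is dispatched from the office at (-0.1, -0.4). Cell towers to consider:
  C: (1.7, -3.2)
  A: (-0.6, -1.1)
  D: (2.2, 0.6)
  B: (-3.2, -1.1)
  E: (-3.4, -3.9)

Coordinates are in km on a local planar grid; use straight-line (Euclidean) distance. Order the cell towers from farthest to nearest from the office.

Distance from the office at (-0.1, -0.4) to each:
E (-3.4, -3.9): 4.8 km
C (1.7, -3.2): 3.3 km
B (-3.2, -1.1): 3.2 km
D (2.2, 0.6): 2.5 km
A (-0.6, -1.1): 0.9 km

E, C, B, D, A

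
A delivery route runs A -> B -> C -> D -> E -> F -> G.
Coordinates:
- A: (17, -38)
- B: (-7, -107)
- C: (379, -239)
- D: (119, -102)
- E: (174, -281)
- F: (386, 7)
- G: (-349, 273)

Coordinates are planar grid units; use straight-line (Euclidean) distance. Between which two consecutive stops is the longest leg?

Leg distances:
A→B: 73.1
B→C: 407.9
C→D: 293.9
D→E: 187.3
E→F: 357.6
F→G: 781.7
The longest leg is F–G at 781.7.

F–G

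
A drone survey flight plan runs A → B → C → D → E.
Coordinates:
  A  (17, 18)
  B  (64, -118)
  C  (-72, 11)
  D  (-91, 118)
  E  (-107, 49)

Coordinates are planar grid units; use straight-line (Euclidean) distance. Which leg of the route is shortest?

Leg distances:
A→B: 143.9
B→C: 187.4
C→D: 108.7
D→E: 70.8
The shortest leg is D–E at 70.8.

D–E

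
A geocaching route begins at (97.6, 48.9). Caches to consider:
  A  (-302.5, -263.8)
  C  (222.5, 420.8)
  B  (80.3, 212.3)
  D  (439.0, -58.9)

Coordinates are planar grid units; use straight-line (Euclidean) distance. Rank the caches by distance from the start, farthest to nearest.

Computing each straight-line distance from (97.6, 48.9):
A (-302.5, -263.8): 507.8
C (222.5, 420.8): 392.3
D (439.0, -58.9): 358.0
B (80.3, 212.3): 164.3

A, C, D, B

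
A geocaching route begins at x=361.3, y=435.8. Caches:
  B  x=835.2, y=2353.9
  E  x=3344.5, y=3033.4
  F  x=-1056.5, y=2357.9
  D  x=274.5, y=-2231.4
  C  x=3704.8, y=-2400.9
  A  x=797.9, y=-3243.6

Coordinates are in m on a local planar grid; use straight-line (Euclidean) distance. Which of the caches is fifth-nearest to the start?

E

Distance to each, sorted:
B: 1975.8 m
F: 2388.4 m
D: 2668.6 m
A: 3705.2 m
E: 3955.6 m
C: 4384.7 m
The fifth-nearest is E at 3955.6 m.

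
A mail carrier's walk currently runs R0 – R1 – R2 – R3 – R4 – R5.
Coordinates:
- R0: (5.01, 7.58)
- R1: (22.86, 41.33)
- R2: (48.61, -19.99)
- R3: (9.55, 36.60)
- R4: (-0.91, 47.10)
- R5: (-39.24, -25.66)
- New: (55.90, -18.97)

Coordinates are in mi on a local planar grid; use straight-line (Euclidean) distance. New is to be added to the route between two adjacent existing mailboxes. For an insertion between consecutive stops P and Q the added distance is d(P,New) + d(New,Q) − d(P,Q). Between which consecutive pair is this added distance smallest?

between R1 and R2

Added distance for inserting New between each consecutive pair:
R0–R1: 88.0 mi
R1–R2: 9.6 mi
R2–R3: 11.0 mi
R3–R4: 144.7 mi
R4–R5: 100.3 mi
Smallest added distance is 9.6 mi, inserting between R1 and R2.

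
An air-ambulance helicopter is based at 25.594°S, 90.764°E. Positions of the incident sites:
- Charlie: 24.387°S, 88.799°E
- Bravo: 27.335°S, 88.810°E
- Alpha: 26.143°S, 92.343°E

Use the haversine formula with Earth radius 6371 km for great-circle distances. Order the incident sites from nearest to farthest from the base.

Distance from the base at 25.594°S, 90.764°E to each:
Alpha 26.143°S, 92.343°E: 169.4 km
Charlie 24.387°S, 88.799°E: 239.2 km
Bravo 27.335°S, 88.810°E: 274.4 km

Alpha, Charlie, Bravo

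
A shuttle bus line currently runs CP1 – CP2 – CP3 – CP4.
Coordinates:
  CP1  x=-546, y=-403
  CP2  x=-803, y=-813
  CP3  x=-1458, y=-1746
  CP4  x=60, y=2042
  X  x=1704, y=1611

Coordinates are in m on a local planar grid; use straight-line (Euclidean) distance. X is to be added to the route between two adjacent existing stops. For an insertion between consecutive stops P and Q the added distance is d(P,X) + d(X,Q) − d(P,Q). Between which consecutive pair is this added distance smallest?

Added distance for inserting X between each consecutive pair:
CP1–CP2: 6023.1 m
CP2–CP3: 6959.0 m
CP3–CP4: 2230.4 m
Smallest added distance is 2230.4 m, inserting between CP3 and CP4.

between CP3 and CP4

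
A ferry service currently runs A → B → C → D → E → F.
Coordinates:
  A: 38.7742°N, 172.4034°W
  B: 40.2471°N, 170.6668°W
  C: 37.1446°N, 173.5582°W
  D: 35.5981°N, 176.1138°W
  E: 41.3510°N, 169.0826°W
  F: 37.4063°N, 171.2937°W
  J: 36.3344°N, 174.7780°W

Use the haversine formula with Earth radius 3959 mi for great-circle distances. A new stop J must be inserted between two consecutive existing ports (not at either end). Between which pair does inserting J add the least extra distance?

Added distance for inserting J between each consecutive pair:
A–B: 425.7 mi
B–C: 173.0 mi
C–D: 0.3 mi
D–E: 3.1 mi
E–F: 371.8 mi
Smallest added distance is 0.3 mi, inserting between C and D.

between C and D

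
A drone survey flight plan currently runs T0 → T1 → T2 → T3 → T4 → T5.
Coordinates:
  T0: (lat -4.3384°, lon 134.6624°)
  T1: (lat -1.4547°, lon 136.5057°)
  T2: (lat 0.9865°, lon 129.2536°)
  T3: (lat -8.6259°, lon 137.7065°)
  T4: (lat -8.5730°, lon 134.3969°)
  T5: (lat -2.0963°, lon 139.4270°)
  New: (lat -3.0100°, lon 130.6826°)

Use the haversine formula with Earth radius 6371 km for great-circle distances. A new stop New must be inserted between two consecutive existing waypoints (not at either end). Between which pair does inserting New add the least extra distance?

between T2 and T3

Added distance for inserting New between each consecutive pair:
T0–T1: 755.0 km
T1–T2: 290.8 km
T2–T3: 47.3 km
T3–T4: 1375.2 km
T4–T5: 809.0 km
Smallest added distance is 47.3 km, inserting between T2 and T3.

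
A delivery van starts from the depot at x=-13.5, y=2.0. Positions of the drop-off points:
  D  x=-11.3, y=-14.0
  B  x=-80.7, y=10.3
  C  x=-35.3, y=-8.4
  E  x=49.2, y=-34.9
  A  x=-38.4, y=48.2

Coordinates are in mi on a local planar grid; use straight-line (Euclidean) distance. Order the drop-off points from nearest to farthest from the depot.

Computing each straight-line distance from x=-13.5, y=2.0:
D x=-11.3, y=-14.0: 16.2 mi
C x=-35.3, y=-8.4: 24.2 mi
A x=-38.4, y=48.2: 52.5 mi
B x=-80.7, y=10.3: 67.7 mi
E x=49.2, y=-34.9: 72.8 mi

D, C, A, B, E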